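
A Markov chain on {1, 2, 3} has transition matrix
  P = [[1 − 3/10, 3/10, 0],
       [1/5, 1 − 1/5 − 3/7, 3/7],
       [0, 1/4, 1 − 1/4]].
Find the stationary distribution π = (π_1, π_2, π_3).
π = (14/71, 21/71, 36/71)

This is a birth-death chain on three states, which satisfies detailed balance: π_1 · P_{12} = π_2 · P_{21} and π_2 · P_{23} = π_3 · P_{32}.
From π_1 · 3/10 = π_2 · 1/5: π_2/π_1 = (3/10)/(1/5) = 3/2.
From π_2 · 3/7 = π_3 · 1/4: π_3/π_2 = (3/7)/(1/4) = 12/7.
Take π_1 proportional to 1; then unnormalized π = (1, 3/2, 18/7). Normalize by dividing by the sum 71/14:
  π = (14/71, 21/71, 36/71).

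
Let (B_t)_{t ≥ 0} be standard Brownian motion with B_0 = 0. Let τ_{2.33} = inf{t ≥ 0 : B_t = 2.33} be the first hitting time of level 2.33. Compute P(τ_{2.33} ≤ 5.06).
P(τ_{2.33} ≤ 5.06) = 2(1 − Φ(2.33/√5.06)) = 2(1 − Φ(1.0358)) ≈ 0.3003

By the reflection principle for standard BM, P(τ_b ≤ t) = 2 · P(B_t ≥ b). Since B_t ~ N(0, t), P(B_t ≥ 2.33) = 1 − Φ(2.33/√t) = 1 − Φ(2.33/√5.06) = 1 − Φ(1.0358) ≈ 0.15015. Doubling: P(τ_{2.33} ≤ 5.06) ≈ 2 · 0.15015 = 0.30030 ≈ 0.3003.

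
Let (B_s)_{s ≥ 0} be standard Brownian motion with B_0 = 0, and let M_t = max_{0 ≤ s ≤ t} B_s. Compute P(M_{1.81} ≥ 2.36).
P(M_{1.81} ≥ 2.36) = 2·P(B_{1.81} ≥ 2.36) = 2(1 − Φ(2.36/√1.81)) ≈ 0.0794

By the reflection principle for Brownian motion, P(M_t ≥ a) = 2 · P(B_t ≥ a) for a ≥ 0. Since B_t ~ N(0, t), P(B_t ≥ 2.36) = 1 − Φ(2.36/√t) = 1 − Φ(2.36/√1.81) = 1 − Φ(1.7542). So
  P(M_{1.81} ≥ 2.36) = 2(1 − Φ(1.7542)) ≈ 0.0794.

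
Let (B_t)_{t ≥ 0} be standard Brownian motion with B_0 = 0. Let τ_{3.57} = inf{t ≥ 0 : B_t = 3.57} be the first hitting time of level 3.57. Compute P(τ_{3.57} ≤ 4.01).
P(τ_{3.57} ≤ 4.01) = 2(1 − Φ(3.57/√4.01)) = 2(1 − Φ(1.7828)) ≈ 0.0746

By the reflection principle for standard BM, P(τ_b ≤ t) = 2 · P(B_t ≥ b). Since B_t ~ N(0, t), P(B_t ≥ 3.57) = 1 − Φ(3.57/√t) = 1 − Φ(3.57/√4.01) = 1 − Φ(1.7828) ≈ 0.03731. Doubling: P(τ_{3.57} ≤ 4.01) ≈ 2 · 0.03731 = 0.07462 ≈ 0.0746.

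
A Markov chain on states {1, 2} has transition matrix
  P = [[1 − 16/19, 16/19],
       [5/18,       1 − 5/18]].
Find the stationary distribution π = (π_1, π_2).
π_1 = 95/383, π_2 = 288/383

Solve πP = π with π_1 + π_2 = 1. From πP = π: π_1 · (1 − 16/19) + π_2 · 5/18 = π_1 ⇒ π_2 · 5/18 = π_1 · 16/19 ⇒ π_2/π_1 = (16/19)/(5/18) = 288/95. Together with π_1 + π_2 = 1:
  π_1 = (5/18)/(16/19 + 5/18) = (5/18)/(383/342) = 95/383,
  π_2 = (16/19)/(16/19 + 5/18) = (16/19)/(383/342) = 288/383.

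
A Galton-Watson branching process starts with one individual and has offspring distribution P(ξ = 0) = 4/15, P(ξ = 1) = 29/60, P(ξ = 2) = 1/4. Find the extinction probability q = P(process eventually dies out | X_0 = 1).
q = 1

Mean offspring μ = 0·4/15 + 1·29/60 + 2·1/4 = 59/60 ≤ 1. For μ ≤ 1 with offspring not concentrated at 1, the Galton-Watson process goes extinct almost surely, so q = 1.
(Algebraic check: The pgf is f(s) = 4/15 + 29/60·s + 1/4·s². The extinction probability q is the smallest fixed point of f in [0, 1]. Setting s = f(s):
  1/4·s² + (29/60 − 1)·s + 4/15 = 0
  1/4·s² − (4/15 + 1/4)·s + 4/15 = 0
which factors as (s − 1)·(1/4·s − 4/15) = 0, giving roots s = 1 and s = (4/15)/(1/4) = 16/15. Since 16/15 ≥ 1, the smallest root in [0, 1] is s = 1.)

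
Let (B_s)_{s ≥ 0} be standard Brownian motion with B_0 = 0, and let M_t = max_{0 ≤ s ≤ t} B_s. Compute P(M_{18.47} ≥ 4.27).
P(M_{18.47} ≥ 4.27) = 2·P(B_{18.47} ≥ 4.27) = 2(1 − Φ(4.27/√18.47)) ≈ 0.3204

By the reflection principle for Brownian motion, P(M_t ≥ a) = 2 · P(B_t ≥ a) for a ≥ 0. Since B_t ~ N(0, t), P(B_t ≥ 4.27) = 1 − Φ(4.27/√t) = 1 − Φ(4.27/√18.47) = 1 − Φ(0.9936). So
  P(M_{18.47} ≥ 4.27) = 2(1 − Φ(0.9936)) ≈ 0.3204.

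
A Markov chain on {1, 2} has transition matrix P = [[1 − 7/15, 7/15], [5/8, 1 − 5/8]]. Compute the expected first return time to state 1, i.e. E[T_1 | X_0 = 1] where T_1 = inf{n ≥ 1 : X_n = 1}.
E[T_1 | X_0 = 1] = 1/π_1 = 131/75

For an irreducible recurrent Markov chain with stationary distribution π, E[T_i | X_0 = i] = 1/π_i (Kac's formula). Here π_1 = (5/8)/(7/15 + 5/8) = (5/8)/(131/120) = 75/131, so E[T_1 | X_0 = 1] = 1/π_1 = (7/15 + 5/8)/(5/8) = (131/120)/(5/8) = 131/75.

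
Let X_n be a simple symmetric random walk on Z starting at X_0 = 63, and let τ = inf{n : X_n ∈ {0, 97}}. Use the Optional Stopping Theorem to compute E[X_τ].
E[X_τ] = 63

X_n is a martingale and τ is a bounded-mean stopping time (indeed τ is finite a.s. with bounded expectation since the walk is in a bounded region). By the OST, E[X_τ] = E[X_0] = 63. Equivalently: E[X_τ] = 97 · P(hit 97 first) + 0 · P(hit 0 first) = 97 · (63/97) = 63.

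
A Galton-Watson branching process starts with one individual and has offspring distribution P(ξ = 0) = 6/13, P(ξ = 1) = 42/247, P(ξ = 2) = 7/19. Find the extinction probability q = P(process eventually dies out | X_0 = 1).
q = 1

Mean offspring μ = 0·6/13 + 1·42/247 + 2·7/19 = 224/247 ≤ 1. For μ ≤ 1 with offspring not concentrated at 1, the Galton-Watson process goes extinct almost surely, so q = 1.
(Algebraic check: The pgf is f(s) = 6/13 + 42/247·s + 7/19·s². The extinction probability q is the smallest fixed point of f in [0, 1]. Setting s = f(s):
  7/19·s² + (42/247 − 1)·s + 6/13 = 0
  7/19·s² − (6/13 + 7/19)·s + 6/13 = 0
which factors as (s − 1)·(7/19·s − 6/13) = 0, giving roots s = 1 and s = (6/13)/(7/19) = 114/91. Since 114/91 ≥ 1, the smallest root in [0, 1] is s = 1.)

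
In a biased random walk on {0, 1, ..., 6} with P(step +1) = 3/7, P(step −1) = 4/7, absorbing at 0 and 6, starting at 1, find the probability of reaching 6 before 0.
P(hit 6 before 0) = (1 − (4/3)^1) / (1 − (4/3)^6) = 243/3367

Let u_k denote P(reach 6 before 0 | start at k). Boundary: u_0 = 0, u_6 = 1. Recurrence: u_k = 3/7·u_{k+1} + 4/7·u_{k-1} for 1 ≤ k ≤ 5. Try u_k = A + B·r^k with r = q/p = (4/7)/(3/7) = 4/3. Substitution satisfies the recurrence; boundary conditions give:
  u_k = (1 − r^k) / (1 − r^N) = (1 − (4/3)^1) / (1 − (4/3)^6) = 243/3367.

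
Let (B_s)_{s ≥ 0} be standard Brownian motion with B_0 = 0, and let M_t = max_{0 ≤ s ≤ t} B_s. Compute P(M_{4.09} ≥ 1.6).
P(M_{4.09} ≥ 1.6) = 2·P(B_{4.09} ≥ 1.6) = 2(1 − Φ(1.6/√4.09)) ≈ 0.4289

By the reflection principle for Brownian motion, P(M_t ≥ a) = 2 · P(B_t ≥ a) for a ≥ 0. Since B_t ~ N(0, t), P(B_t ≥ 1.6) = 1 − Φ(1.6/√t) = 1 − Φ(1.6/√4.09) = 1 − Φ(0.7911). So
  P(M_{4.09} ≥ 1.6) = 2(1 − Φ(0.7911)) ≈ 0.4289.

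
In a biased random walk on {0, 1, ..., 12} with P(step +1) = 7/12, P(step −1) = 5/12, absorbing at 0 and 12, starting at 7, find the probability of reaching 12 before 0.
P(hit 12 before 0) = (1 − (5/7)^7) / (1 − (5/7)^12) = 6264120163/6798573288

Let u_k denote P(reach 12 before 0 | start at k). Boundary: u_0 = 0, u_12 = 1. Recurrence: u_k = 7/12·u_{k+1} + 5/12·u_{k-1} for 1 ≤ k ≤ 11. Try u_k = A + B·r^k with r = q/p = (5/12)/(7/12) = 5/7. Substitution satisfies the recurrence; boundary conditions give:
  u_k = (1 − r^k) / (1 − r^N) = (1 − (5/7)^7) / (1 − (5/7)^12) = 6264120163/6798573288.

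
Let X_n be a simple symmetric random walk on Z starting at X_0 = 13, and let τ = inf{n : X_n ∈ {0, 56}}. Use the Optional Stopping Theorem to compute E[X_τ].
E[X_τ] = 13

X_n is a martingale and τ is a bounded-mean stopping time (indeed τ is finite a.s. with bounded expectation since the walk is in a bounded region). By the OST, E[X_τ] = E[X_0] = 13. Equivalently: E[X_τ] = 56 · P(hit 56 first) + 0 · P(hit 0 first) = 56 · (13/56) = 13.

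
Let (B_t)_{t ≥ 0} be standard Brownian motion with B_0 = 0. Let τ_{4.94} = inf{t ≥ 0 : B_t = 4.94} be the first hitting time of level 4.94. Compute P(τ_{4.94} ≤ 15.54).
P(τ_{4.94} ≤ 15.54) = 2(1 − Φ(4.94/√15.54)) = 2(1 − Φ(1.2531)) ≈ 0.2102

By the reflection principle for standard BM, P(τ_b ≤ t) = 2 · P(B_t ≥ b). Since B_t ~ N(0, t), P(B_t ≥ 4.94) = 1 − Φ(4.94/√t) = 1 − Φ(4.94/√15.54) = 1 − Φ(1.2531) ≈ 0.10508. Doubling: P(τ_{4.94} ≤ 15.54) ≈ 2 · 0.10508 = 0.21016 ≈ 0.2102.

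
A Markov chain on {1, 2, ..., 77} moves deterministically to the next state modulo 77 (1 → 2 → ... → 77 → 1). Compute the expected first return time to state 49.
E[T_49 | X_0 = 49] = 77

The chain cycles deterministically, so starting at state 49 it returns in exactly 77 steps. Equivalently, the stationary distribution is uniform π_j = 1/77 for every state j, so by Kac's formula E[T_49] = 1/π_49 = 77.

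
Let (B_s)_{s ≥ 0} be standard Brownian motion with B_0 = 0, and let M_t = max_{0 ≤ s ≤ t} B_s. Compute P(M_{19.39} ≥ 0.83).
P(M_{19.39} ≥ 0.83) = 2·P(B_{19.39} ≥ 0.83) = 2(1 − Φ(0.83/√19.39)) ≈ 0.8505

By the reflection principle for Brownian motion, P(M_t ≥ a) = 2 · P(B_t ≥ a) for a ≥ 0. Since B_t ~ N(0, t), P(B_t ≥ 0.83) = 1 − Φ(0.83/√t) = 1 − Φ(0.83/√19.39) = 1 − Φ(0.1885). So
  P(M_{19.39} ≥ 0.83) = 2(1 − Φ(0.1885)) ≈ 0.8505.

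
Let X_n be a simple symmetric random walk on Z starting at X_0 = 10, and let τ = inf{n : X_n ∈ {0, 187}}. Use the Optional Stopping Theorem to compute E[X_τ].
E[X_τ] = 10

X_n is a martingale and τ is a bounded-mean stopping time (indeed τ is finite a.s. with bounded expectation since the walk is in a bounded region). By the OST, E[X_τ] = E[X_0] = 10. Equivalently: E[X_τ] = 187 · P(hit 187 first) + 0 · P(hit 0 first) = 187 · (10/187) = 10.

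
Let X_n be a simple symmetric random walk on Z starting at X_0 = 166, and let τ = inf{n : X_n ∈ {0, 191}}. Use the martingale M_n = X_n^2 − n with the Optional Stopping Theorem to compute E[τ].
E[τ] = 4150

M_n = X_n^2 − n is a martingale (since E[X_{n+1}^2 | F_n] = X_n^2 + 1). By OST (τ has finite mean in a bounded region), E[M_τ] = E[M_0] = X_0^2 − 0 = 166^2 = 27556. Also E[M_τ] = E[X_τ^2] − E[τ]. The walk exits at 0 or 191, with P(hit 191 first) = 166/191, so E[X_τ^2] = 191^2 · 166/191 + 0 = 31706. Thus E[τ] = E[X_τ^2] − E[M_τ] = 31706 − 27556 = 4150 = 166(191 − 166) = 4150.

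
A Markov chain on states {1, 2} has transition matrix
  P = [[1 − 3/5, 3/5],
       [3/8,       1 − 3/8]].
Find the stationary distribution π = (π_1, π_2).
π_1 = 5/13, π_2 = 8/13

Solve πP = π with π_1 + π_2 = 1. From πP = π: π_1 · (1 − 3/5) + π_2 · 3/8 = π_1 ⇒ π_2 · 3/8 = π_1 · 3/5 ⇒ π_2/π_1 = (3/5)/(3/8) = 8/5. Together with π_1 + π_2 = 1:
  π_1 = (3/8)/(3/5 + 3/8) = (3/8)/(39/40) = 5/13,
  π_2 = (3/5)/(3/5 + 3/8) = (3/5)/(39/40) = 8/13.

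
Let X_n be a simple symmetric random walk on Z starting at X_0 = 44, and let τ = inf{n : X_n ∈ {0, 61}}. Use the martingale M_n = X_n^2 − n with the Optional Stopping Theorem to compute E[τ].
E[τ] = 748

M_n = X_n^2 − n is a martingale (since E[X_{n+1}^2 | F_n] = X_n^2 + 1). By OST (τ has finite mean in a bounded region), E[M_τ] = E[M_0] = X_0^2 − 0 = 44^2 = 1936. Also E[M_τ] = E[X_τ^2] − E[τ]. The walk exits at 0 or 61, with P(hit 61 first) = 44/61, so E[X_τ^2] = 61^2 · 44/61 + 0 = 2684. Thus E[τ] = E[X_τ^2] − E[M_τ] = 2684 − 1936 = 748 = 44(61 − 44) = 748.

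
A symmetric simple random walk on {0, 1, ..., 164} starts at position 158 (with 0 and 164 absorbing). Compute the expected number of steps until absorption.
E[τ | X_0 = 158] = 948

Let v_k = E[τ | X_0 = k]. Boundary: v_0 = v_164 = 0. Recurrence: v_k = 1 + (v_{k-1} + v_{k+1})/2 for 1 ≤ k ≤ 163. The particular solution to v_k − (v_{k-1} + v_{k+1})/2 = 1 is v_k = −k^2. Adding homogeneous solution A + B k and matching boundaries gives v_k = k (164 − k). Substituting k = 158: v_158 = 158 · 6 = 948.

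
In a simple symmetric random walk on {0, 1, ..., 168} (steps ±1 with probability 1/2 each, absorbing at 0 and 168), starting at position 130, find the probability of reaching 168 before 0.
P(hit 168 before 0) = 130/168 = 65/84

Let u_k = P(hit 168 before 0 | start at k). Then u_0 = 0, u_168 = 1, and u_k = u_{k-1}/2 + u_{k+1}/2 for 1 ≤ k ≤ 167. This harmonic recurrence is solved by u_k = k/168, giving u_130 = 130/168 = 65/84.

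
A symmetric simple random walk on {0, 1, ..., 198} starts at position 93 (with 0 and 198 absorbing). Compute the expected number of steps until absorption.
E[τ | X_0 = 93] = 9765

Let v_k = E[τ | X_0 = k]. Boundary: v_0 = v_198 = 0. Recurrence: v_k = 1 + (v_{k-1} + v_{k+1})/2 for 1 ≤ k ≤ 197. The particular solution to v_k − (v_{k-1} + v_{k+1})/2 = 1 is v_k = −k^2. Adding homogeneous solution A + B k and matching boundaries gives v_k = k (198 − k). Substituting k = 93: v_93 = 93 · 105 = 9765.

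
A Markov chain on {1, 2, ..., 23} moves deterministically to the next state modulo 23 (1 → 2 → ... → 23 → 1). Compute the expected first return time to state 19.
E[T_19 | X_0 = 19] = 23

The chain cycles deterministically, so starting at state 19 it returns in exactly 23 steps. Equivalently, the stationary distribution is uniform π_j = 1/23 for every state j, so by Kac's formula E[T_19] = 1/π_19 = 23.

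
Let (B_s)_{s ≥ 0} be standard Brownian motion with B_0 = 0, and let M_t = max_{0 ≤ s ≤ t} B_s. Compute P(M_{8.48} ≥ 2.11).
P(M_{8.48} ≥ 2.11) = 2·P(B_{8.48} ≥ 2.11) = 2(1 − Φ(2.11/√8.48)) ≈ 0.4687

By the reflection principle for Brownian motion, P(M_t ≥ a) = 2 · P(B_t ≥ a) for a ≥ 0. Since B_t ~ N(0, t), P(B_t ≥ 2.11) = 1 − Φ(2.11/√t) = 1 − Φ(2.11/√8.48) = 1 − Φ(0.7246). So
  P(M_{8.48} ≥ 2.11) = 2(1 − Φ(0.7246)) ≈ 0.4687.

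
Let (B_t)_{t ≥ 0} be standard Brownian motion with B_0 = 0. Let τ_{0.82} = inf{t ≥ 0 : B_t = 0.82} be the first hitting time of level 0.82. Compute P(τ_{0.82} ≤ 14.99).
P(τ_{0.82} ≤ 14.99) = 2(1 − Φ(0.82/√14.99)) = 2(1 − Φ(0.2118)) ≈ 0.8323

By the reflection principle for standard BM, P(τ_b ≤ t) = 2 · P(B_t ≥ b). Since B_t ~ N(0, t), P(B_t ≥ 0.82) = 1 − Φ(0.82/√t) = 1 − Φ(0.82/√14.99) = 1 − Φ(0.2118) ≈ 0.41613. Doubling: P(τ_{0.82} ≤ 14.99) ≈ 2 · 0.41613 = 0.83226 ≈ 0.8323.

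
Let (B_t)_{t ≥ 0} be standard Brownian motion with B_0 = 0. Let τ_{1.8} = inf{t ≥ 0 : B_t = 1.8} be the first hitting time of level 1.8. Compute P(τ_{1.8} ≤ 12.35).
P(τ_{1.8} ≤ 12.35) = 2(1 − Φ(1.8/√12.35)) = 2(1 − Φ(0.5122)) ≈ 0.6085

By the reflection principle for standard BM, P(τ_b ≤ t) = 2 · P(B_t ≥ b). Since B_t ~ N(0, t), P(B_t ≥ 1.8) = 1 − Φ(1.8/√t) = 1 − Φ(1.8/√12.35) = 1 − Φ(0.5122) ≈ 0.30426. Doubling: P(τ_{1.8} ≤ 12.35) ≈ 2 · 0.30426 = 0.60852 ≈ 0.6085.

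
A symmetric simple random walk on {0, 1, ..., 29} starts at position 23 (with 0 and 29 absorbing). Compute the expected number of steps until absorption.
E[τ | X_0 = 23] = 138

Let v_k = E[τ | X_0 = k]. Boundary: v_0 = v_29 = 0. Recurrence: v_k = 1 + (v_{k-1} + v_{k+1})/2 for 1 ≤ k ≤ 28. The particular solution to v_k − (v_{k-1} + v_{k+1})/2 = 1 is v_k = −k^2. Adding homogeneous solution A + B k and matching boundaries gives v_k = k (29 − k). Substituting k = 23: v_23 = 23 · 6 = 138.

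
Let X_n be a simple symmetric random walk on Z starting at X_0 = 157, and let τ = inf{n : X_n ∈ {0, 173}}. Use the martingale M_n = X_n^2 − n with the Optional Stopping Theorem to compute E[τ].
E[τ] = 2512

M_n = X_n^2 − n is a martingale (since E[X_{n+1}^2 | F_n] = X_n^2 + 1). By OST (τ has finite mean in a bounded region), E[M_τ] = E[M_0] = X_0^2 − 0 = 157^2 = 24649. Also E[M_τ] = E[X_τ^2] − E[τ]. The walk exits at 0 or 173, with P(hit 173 first) = 157/173, so E[X_τ^2] = 173^2 · 157/173 + 0 = 27161. Thus E[τ] = E[X_τ^2] − E[M_τ] = 27161 − 24649 = 2512 = 157(173 − 157) = 2512.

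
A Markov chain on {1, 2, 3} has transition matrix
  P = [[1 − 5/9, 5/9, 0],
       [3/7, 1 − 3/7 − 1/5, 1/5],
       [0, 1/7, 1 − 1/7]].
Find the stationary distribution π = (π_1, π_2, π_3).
π = (9/37, 35/111, 49/111)

This is a birth-death chain on three states, which satisfies detailed balance: π_1 · P_{12} = π_2 · P_{21} and π_2 · P_{23} = π_3 · P_{32}.
From π_1 · 5/9 = π_2 · 3/7: π_2/π_1 = (5/9)/(3/7) = 35/27.
From π_2 · 1/5 = π_3 · 1/7: π_3/π_2 = (1/5)/(1/7) = 7/5.
Take π_1 proportional to 1; then unnormalized π = (1, 35/27, 49/27). Normalize by dividing by the sum 37/9:
  π = (9/37, 35/111, 49/111).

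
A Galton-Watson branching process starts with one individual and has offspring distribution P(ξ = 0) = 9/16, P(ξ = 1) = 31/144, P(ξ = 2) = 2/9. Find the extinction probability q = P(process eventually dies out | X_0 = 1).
q = 1

Mean offspring μ = 0·9/16 + 1·31/144 + 2·2/9 = 95/144 ≤ 1. For μ ≤ 1 with offspring not concentrated at 1, the Galton-Watson process goes extinct almost surely, so q = 1.
(Algebraic check: The pgf is f(s) = 9/16 + 31/144·s + 2/9·s². The extinction probability q is the smallest fixed point of f in [0, 1]. Setting s = f(s):
  2/9·s² + (31/144 − 1)·s + 9/16 = 0
  2/9·s² − (9/16 + 2/9)·s + 9/16 = 0
which factors as (s − 1)·(2/9·s − 9/16) = 0, giving roots s = 1 and s = (9/16)/(2/9) = 81/32. Since 81/32 ≥ 1, the smallest root in [0, 1] is s = 1.)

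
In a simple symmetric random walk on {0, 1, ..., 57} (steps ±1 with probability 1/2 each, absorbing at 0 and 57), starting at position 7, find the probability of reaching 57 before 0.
P(hit 57 before 0) = 7/57

Let u_k = P(hit 57 before 0 | start at k). Then u_0 = 0, u_57 = 1, and u_k = u_{k-1}/2 + u_{k+1}/2 for 1 ≤ k ≤ 56. This harmonic recurrence is solved by u_k = k/57, giving u_7 = 7/57.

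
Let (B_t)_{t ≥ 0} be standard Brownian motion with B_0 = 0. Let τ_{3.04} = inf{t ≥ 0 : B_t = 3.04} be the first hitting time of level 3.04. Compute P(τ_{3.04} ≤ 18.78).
P(τ_{3.04} ≤ 18.78) = 2(1 − Φ(3.04/√18.78)) = 2(1 − Φ(0.7015)) ≈ 0.4830

By the reflection principle for standard BM, P(τ_b ≤ t) = 2 · P(B_t ≥ b). Since B_t ~ N(0, t), P(B_t ≥ 3.04) = 1 − Φ(3.04/√t) = 1 − Φ(3.04/√18.78) = 1 − Φ(0.7015) ≈ 0.24150. Doubling: P(τ_{3.04} ≤ 18.78) ≈ 2 · 0.24150 = 0.48300 ≈ 0.4830.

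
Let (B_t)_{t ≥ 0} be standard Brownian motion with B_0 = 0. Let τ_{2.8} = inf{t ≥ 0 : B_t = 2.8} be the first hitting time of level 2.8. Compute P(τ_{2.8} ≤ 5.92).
P(τ_{2.8} ≤ 5.92) = 2(1 − Φ(2.8/√5.92)) = 2(1 − Φ(1.1508)) ≈ 0.2498

By the reflection principle for standard BM, P(τ_b ≤ t) = 2 · P(B_t ≥ b). Since B_t ~ N(0, t), P(B_t ≥ 2.8) = 1 − Φ(2.8/√t) = 1 − Φ(2.8/√5.92) = 1 − Φ(1.1508) ≈ 0.12491. Doubling: P(τ_{2.8} ≤ 5.92) ≈ 2 · 0.12491 = 0.24982 ≈ 0.2498.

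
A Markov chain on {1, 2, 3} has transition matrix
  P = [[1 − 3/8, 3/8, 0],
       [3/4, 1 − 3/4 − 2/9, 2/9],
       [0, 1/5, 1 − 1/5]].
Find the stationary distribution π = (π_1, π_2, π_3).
π = (18/37, 9/37, 10/37)

This is a birth-death chain on three states, which satisfies detailed balance: π_1 · P_{12} = π_2 · P_{21} and π_2 · P_{23} = π_3 · P_{32}.
From π_1 · 3/8 = π_2 · 3/4: π_2/π_1 = (3/8)/(3/4) = 1/2.
From π_2 · 2/9 = π_3 · 1/5: π_3/π_2 = (2/9)/(1/5) = 10/9.
Take π_1 proportional to 1; then unnormalized π = (1, 1/2, 5/9). Normalize by dividing by the sum 37/18:
  π = (18/37, 9/37, 10/37).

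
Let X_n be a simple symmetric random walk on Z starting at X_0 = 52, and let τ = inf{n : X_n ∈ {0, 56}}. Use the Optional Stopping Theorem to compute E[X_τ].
E[X_τ] = 52

X_n is a martingale and τ is a bounded-mean stopping time (indeed τ is finite a.s. with bounded expectation since the walk is in a bounded region). By the OST, E[X_τ] = E[X_0] = 52. Equivalently: E[X_τ] = 56 · P(hit 56 first) + 0 · P(hit 0 first) = 56 · (52/56) = 52.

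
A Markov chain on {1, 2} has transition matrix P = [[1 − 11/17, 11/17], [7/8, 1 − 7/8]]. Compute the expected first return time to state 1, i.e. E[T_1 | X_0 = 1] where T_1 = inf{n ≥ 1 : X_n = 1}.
E[T_1 | X_0 = 1] = 1/π_1 = 207/119

For an irreducible recurrent Markov chain with stationary distribution π, E[T_i | X_0 = i] = 1/π_i (Kac's formula). Here π_1 = (7/8)/(11/17 + 7/8) = (7/8)/(207/136) = 119/207, so E[T_1 | X_0 = 1] = 1/π_1 = (11/17 + 7/8)/(7/8) = (207/136)/(7/8) = 207/119.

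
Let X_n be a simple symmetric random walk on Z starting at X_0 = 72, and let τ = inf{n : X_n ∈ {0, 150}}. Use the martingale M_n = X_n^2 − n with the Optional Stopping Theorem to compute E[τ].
E[τ] = 5616

M_n = X_n^2 − n is a martingale (since E[X_{n+1}^2 | F_n] = X_n^2 + 1). By OST (τ has finite mean in a bounded region), E[M_τ] = E[M_0] = X_0^2 − 0 = 72^2 = 5184. Also E[M_τ] = E[X_τ^2] − E[τ]. The walk exits at 0 or 150, with P(hit 150 first) = 72/150, so E[X_τ^2] = 150^2 · 72/150 + 0 = 10800. Thus E[τ] = E[X_τ^2] − E[M_τ] = 10800 − 5184 = 5616 = 72(150 − 72) = 5616.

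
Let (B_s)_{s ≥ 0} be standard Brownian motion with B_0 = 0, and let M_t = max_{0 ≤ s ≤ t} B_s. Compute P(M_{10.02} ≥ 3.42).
P(M_{10.02} ≥ 3.42) = 2·P(B_{10.02} ≥ 3.42) = 2(1 − Φ(3.42/√10.02)) ≈ 0.2800

By the reflection principle for Brownian motion, P(M_t ≥ a) = 2 · P(B_t ≥ a) for a ≥ 0. Since B_t ~ N(0, t), P(B_t ≥ 3.42) = 1 − Φ(3.42/√t) = 1 − Φ(3.42/√10.02) = 1 − Φ(1.0804). So
  P(M_{10.02} ≥ 3.42) = 2(1 − Φ(1.0804)) ≈ 0.2800.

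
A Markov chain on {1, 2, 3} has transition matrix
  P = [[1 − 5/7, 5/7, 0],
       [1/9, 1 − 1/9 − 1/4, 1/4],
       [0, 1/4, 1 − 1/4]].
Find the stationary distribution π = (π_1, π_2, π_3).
π = (7/97, 45/97, 45/97)

This is a birth-death chain on three states, which satisfies detailed balance: π_1 · P_{12} = π_2 · P_{21} and π_2 · P_{23} = π_3 · P_{32}.
From π_1 · 5/7 = π_2 · 1/9: π_2/π_1 = (5/7)/(1/9) = 45/7.
From π_2 · 1/4 = π_3 · 1/4: π_3/π_2 = (1/4)/(1/4) = 1.
Take π_1 proportional to 1; then unnormalized π = (1, 45/7, 45/7). Normalize by dividing by the sum 97/7:
  π = (7/97, 45/97, 45/97).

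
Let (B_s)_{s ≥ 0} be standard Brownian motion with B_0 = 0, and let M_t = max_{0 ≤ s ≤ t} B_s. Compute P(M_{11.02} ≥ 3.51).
P(M_{11.02} ≥ 3.51) = 2·P(B_{11.02} ≥ 3.51) = 2(1 − Φ(3.51/√11.02)) ≈ 0.2904

By the reflection principle for Brownian motion, P(M_t ≥ a) = 2 · P(B_t ≥ a) for a ≥ 0. Since B_t ~ N(0, t), P(B_t ≥ 3.51) = 1 − Φ(3.51/√t) = 1 − Φ(3.51/√11.02) = 1 − Φ(1.0573). So
  P(M_{11.02} ≥ 3.51) = 2(1 − Φ(1.0573)) ≈ 0.2904.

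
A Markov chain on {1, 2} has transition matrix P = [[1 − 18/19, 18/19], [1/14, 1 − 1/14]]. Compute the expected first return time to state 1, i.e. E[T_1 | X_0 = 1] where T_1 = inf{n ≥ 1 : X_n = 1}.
E[T_1 | X_0 = 1] = 1/π_1 = 271/19

For an irreducible recurrent Markov chain with stationary distribution π, E[T_i | X_0 = i] = 1/π_i (Kac's formula). Here π_1 = (1/14)/(18/19 + 1/14) = (1/14)/(271/266) = 19/271, so E[T_1 | X_0 = 1] = 1/π_1 = (18/19 + 1/14)/(1/14) = (271/266)/(1/14) = 271/19.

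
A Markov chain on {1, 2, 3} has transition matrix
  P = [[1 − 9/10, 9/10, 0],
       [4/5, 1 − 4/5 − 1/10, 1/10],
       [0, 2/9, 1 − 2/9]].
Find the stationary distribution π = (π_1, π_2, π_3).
π = (160/421, 180/421, 81/421)

This is a birth-death chain on three states, which satisfies detailed balance: π_1 · P_{12} = π_2 · P_{21} and π_2 · P_{23} = π_3 · P_{32}.
From π_1 · 9/10 = π_2 · 4/5: π_2/π_1 = (9/10)/(4/5) = 9/8.
From π_2 · 1/10 = π_3 · 2/9: π_3/π_2 = (1/10)/(2/9) = 9/20.
Take π_1 proportional to 1; then unnormalized π = (1, 9/8, 81/160). Normalize by dividing by the sum 421/160:
  π = (160/421, 180/421, 81/421).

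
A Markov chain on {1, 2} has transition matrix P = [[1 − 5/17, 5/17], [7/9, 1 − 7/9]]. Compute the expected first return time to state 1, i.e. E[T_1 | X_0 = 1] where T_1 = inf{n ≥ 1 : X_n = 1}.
E[T_1 | X_0 = 1] = 1/π_1 = 164/119

For an irreducible recurrent Markov chain with stationary distribution π, E[T_i | X_0 = i] = 1/π_i (Kac's formula). Here π_1 = (7/9)/(5/17 + 7/9) = (7/9)/(164/153) = 119/164, so E[T_1 | X_0 = 1] = 1/π_1 = (5/17 + 7/9)/(7/9) = (164/153)/(7/9) = 164/119.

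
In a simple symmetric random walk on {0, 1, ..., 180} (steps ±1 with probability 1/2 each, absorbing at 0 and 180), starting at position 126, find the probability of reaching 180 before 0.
P(hit 180 before 0) = 126/180 = 7/10

Let u_k = P(hit 180 before 0 | start at k). Then u_0 = 0, u_180 = 1, and u_k = u_{k-1}/2 + u_{k+1}/2 for 1 ≤ k ≤ 179. This harmonic recurrence is solved by u_k = k/180, giving u_126 = 126/180 = 7/10.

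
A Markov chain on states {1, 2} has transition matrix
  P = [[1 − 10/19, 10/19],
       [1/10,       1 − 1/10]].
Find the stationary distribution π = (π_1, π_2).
π_1 = 19/119, π_2 = 100/119

Solve πP = π with π_1 + π_2 = 1. From πP = π: π_1 · (1 − 10/19) + π_2 · 1/10 = π_1 ⇒ π_2 · 1/10 = π_1 · 10/19 ⇒ π_2/π_1 = (10/19)/(1/10) = 100/19. Together with π_1 + π_2 = 1:
  π_1 = (1/10)/(10/19 + 1/10) = (1/10)/(119/190) = 19/119,
  π_2 = (10/19)/(10/19 + 1/10) = (10/19)/(119/190) = 100/119.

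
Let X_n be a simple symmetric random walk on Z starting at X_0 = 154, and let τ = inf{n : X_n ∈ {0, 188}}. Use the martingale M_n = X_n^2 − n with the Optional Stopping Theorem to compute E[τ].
E[τ] = 5236

M_n = X_n^2 − n is a martingale (since E[X_{n+1}^2 | F_n] = X_n^2 + 1). By OST (τ has finite mean in a bounded region), E[M_τ] = E[M_0] = X_0^2 − 0 = 154^2 = 23716. Also E[M_τ] = E[X_τ^2] − E[τ]. The walk exits at 0 or 188, with P(hit 188 first) = 154/188, so E[X_τ^2] = 188^2 · 154/188 + 0 = 28952. Thus E[τ] = E[X_τ^2] − E[M_τ] = 28952 − 23716 = 5236 = 154(188 − 154) = 5236.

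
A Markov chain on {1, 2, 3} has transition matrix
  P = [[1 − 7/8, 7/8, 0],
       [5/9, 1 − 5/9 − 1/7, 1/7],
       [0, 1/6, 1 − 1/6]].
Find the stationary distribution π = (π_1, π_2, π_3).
π = (40/157, 63/157, 54/157)

This is a birth-death chain on three states, which satisfies detailed balance: π_1 · P_{12} = π_2 · P_{21} and π_2 · P_{23} = π_3 · P_{32}.
From π_1 · 7/8 = π_2 · 5/9: π_2/π_1 = (7/8)/(5/9) = 63/40.
From π_2 · 1/7 = π_3 · 1/6: π_3/π_2 = (1/7)/(1/6) = 6/7.
Take π_1 proportional to 1; then unnormalized π = (1, 63/40, 27/20). Normalize by dividing by the sum 157/40:
  π = (40/157, 63/157, 54/157).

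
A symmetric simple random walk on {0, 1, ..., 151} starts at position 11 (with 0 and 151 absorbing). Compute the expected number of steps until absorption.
E[τ | X_0 = 11] = 1540

Let v_k = E[τ | X_0 = k]. Boundary: v_0 = v_151 = 0. Recurrence: v_k = 1 + (v_{k-1} + v_{k+1})/2 for 1 ≤ k ≤ 150. The particular solution to v_k − (v_{k-1} + v_{k+1})/2 = 1 is v_k = −k^2. Adding homogeneous solution A + B k and matching boundaries gives v_k = k (151 − k). Substituting k = 11: v_11 = 11 · 140 = 1540.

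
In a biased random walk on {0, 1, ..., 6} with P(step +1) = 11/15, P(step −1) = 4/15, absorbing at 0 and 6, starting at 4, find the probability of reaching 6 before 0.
P(hit 6 before 0) = (1 − (4/11)^4) / (1 − (4/11)^6) = 16577/16833

Let u_k denote P(reach 6 before 0 | start at k). Boundary: u_0 = 0, u_6 = 1. Recurrence: u_k = 11/15·u_{k+1} + 4/15·u_{k-1} for 1 ≤ k ≤ 5. Try u_k = A + B·r^k with r = q/p = (4/15)/(11/15) = 4/11. Substitution satisfies the recurrence; boundary conditions give:
  u_k = (1 − r^k) / (1 − r^N) = (1 − (4/11)^4) / (1 − (4/11)^6) = 16577/16833.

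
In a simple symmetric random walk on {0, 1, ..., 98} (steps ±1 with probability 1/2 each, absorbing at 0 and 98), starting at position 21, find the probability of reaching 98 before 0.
P(hit 98 before 0) = 21/98 = 3/14

Let u_k = P(hit 98 before 0 | start at k). Then u_0 = 0, u_98 = 1, and u_k = u_{k-1}/2 + u_{k+1}/2 for 1 ≤ k ≤ 97. This harmonic recurrence is solved by u_k = k/98, giving u_21 = 21/98 = 3/14.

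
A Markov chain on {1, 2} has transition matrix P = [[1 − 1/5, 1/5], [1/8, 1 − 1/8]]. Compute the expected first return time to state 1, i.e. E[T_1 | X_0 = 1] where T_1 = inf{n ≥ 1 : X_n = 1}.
E[T_1 | X_0 = 1] = 1/π_1 = 13/5

For an irreducible recurrent Markov chain with stationary distribution π, E[T_i | X_0 = i] = 1/π_i (Kac's formula). Here π_1 = (1/8)/(1/5 + 1/8) = (1/8)/(13/40) = 5/13, so E[T_1 | X_0 = 1] = 1/π_1 = (1/5 + 1/8)/(1/8) = (13/40)/(1/8) = 13/5.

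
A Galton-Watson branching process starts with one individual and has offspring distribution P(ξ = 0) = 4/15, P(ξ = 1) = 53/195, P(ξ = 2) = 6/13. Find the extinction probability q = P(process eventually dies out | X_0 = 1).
q = 26/45

The pgf is f(s) = 4/15 + 53/195·s + 6/13·s². The extinction probability q is the smallest fixed point of f in [0, 1]. Setting s = f(s):
  6/13·s² + (53/195 − 1)·s + 4/15 = 0
  6/13·s² − (4/15 + 6/13)·s + 4/15 = 0
which factors as (s − 1)·(6/13·s − 4/15) = 0, giving roots s = 1 and s = (4/15)/(6/13) = 26/45.
Mean offspring μ = 53/195 + 2·6/13 = 233/195 > 1 (supercritical), so q < 1. The extinction probability is the smaller root: q = (4/15)/(6/13) = 26/45.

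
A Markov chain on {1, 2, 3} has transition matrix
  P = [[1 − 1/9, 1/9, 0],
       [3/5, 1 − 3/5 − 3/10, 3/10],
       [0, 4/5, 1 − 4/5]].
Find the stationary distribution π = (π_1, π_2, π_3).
π = (216/271, 40/271, 15/271)

This is a birth-death chain on three states, which satisfies detailed balance: π_1 · P_{12} = π_2 · P_{21} and π_2 · P_{23} = π_3 · P_{32}.
From π_1 · 1/9 = π_2 · 3/5: π_2/π_1 = (1/9)/(3/5) = 5/27.
From π_2 · 3/10 = π_3 · 4/5: π_3/π_2 = (3/10)/(4/5) = 3/8.
Take π_1 proportional to 1; then unnormalized π = (1, 5/27, 5/72). Normalize by dividing by the sum 271/216:
  π = (216/271, 40/271, 15/271).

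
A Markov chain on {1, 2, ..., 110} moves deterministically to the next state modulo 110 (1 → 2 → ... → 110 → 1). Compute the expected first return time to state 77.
E[T_77 | X_0 = 77] = 110

The chain cycles deterministically, so starting at state 77 it returns in exactly 110 steps. Equivalently, the stationary distribution is uniform π_j = 1/110 for every state j, so by Kac's formula E[T_77] = 1/π_77 = 110.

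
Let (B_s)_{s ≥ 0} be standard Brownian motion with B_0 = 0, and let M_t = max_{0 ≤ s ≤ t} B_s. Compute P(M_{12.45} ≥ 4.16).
P(M_{12.45} ≥ 4.16) = 2·P(B_{12.45} ≥ 4.16) = 2(1 − Φ(4.16/√12.45)) ≈ 0.2384

By the reflection principle for Brownian motion, P(M_t ≥ a) = 2 · P(B_t ≥ a) for a ≥ 0. Since B_t ~ N(0, t), P(B_t ≥ 4.16) = 1 − Φ(4.16/√t) = 1 − Φ(4.16/√12.45) = 1 − Φ(1.1790). So
  P(M_{12.45} ≥ 4.16) = 2(1 − Φ(1.1790)) ≈ 0.2384.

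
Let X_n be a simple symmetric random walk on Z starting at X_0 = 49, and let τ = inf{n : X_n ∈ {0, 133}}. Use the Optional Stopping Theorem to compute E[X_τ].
E[X_τ] = 49

X_n is a martingale and τ is a bounded-mean stopping time (indeed τ is finite a.s. with bounded expectation since the walk is in a bounded region). By the OST, E[X_τ] = E[X_0] = 49. Equivalently: E[X_τ] = 133 · P(hit 133 first) + 0 · P(hit 0 first) = 133 · (49/133) = 49.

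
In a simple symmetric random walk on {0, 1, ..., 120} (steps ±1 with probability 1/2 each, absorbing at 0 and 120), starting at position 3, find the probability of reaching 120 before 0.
P(hit 120 before 0) = 3/120 = 1/40

Let u_k = P(hit 120 before 0 | start at k). Then u_0 = 0, u_120 = 1, and u_k = u_{k-1}/2 + u_{k+1}/2 for 1 ≤ k ≤ 119. This harmonic recurrence is solved by u_k = k/120, giving u_3 = 3/120 = 1/40.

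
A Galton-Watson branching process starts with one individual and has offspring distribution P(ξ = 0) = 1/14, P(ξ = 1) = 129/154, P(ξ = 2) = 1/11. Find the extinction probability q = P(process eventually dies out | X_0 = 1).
q = 11/14

The pgf is f(s) = 1/14 + 129/154·s + 1/11·s². The extinction probability q is the smallest fixed point of f in [0, 1]. Setting s = f(s):
  1/11·s² + (129/154 − 1)·s + 1/14 = 0
  1/11·s² − (1/14 + 1/11)·s + 1/14 = 0
which factors as (s − 1)·(1/11·s − 1/14) = 0, giving roots s = 1 and s = (1/14)/(1/11) = 11/14.
Mean offspring μ = 129/154 + 2·1/11 = 157/154 > 1 (supercritical), so q < 1. The extinction probability is the smaller root: q = (1/14)/(1/11) = 11/14.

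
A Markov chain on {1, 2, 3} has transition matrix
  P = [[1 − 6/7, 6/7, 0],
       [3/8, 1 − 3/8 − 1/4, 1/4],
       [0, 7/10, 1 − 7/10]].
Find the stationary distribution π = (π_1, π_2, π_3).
π = (49/201, 112/201, 40/201)

This is a birth-death chain on three states, which satisfies detailed balance: π_1 · P_{12} = π_2 · P_{21} and π_2 · P_{23} = π_3 · P_{32}.
From π_1 · 6/7 = π_2 · 3/8: π_2/π_1 = (6/7)/(3/8) = 16/7.
From π_2 · 1/4 = π_3 · 7/10: π_3/π_2 = (1/4)/(7/10) = 5/14.
Take π_1 proportional to 1; then unnormalized π = (1, 16/7, 40/49). Normalize by dividing by the sum 201/49:
  π = (49/201, 112/201, 40/201).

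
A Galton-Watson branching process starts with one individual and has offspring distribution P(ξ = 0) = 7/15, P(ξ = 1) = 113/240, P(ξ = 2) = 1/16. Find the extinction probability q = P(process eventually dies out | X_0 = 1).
q = 1

Mean offspring μ = 0·7/15 + 1·113/240 + 2·1/16 = 143/240 ≤ 1. For μ ≤ 1 with offspring not concentrated at 1, the Galton-Watson process goes extinct almost surely, so q = 1.
(Algebraic check: The pgf is f(s) = 7/15 + 113/240·s + 1/16·s². The extinction probability q is the smallest fixed point of f in [0, 1]. Setting s = f(s):
  1/16·s² + (113/240 − 1)·s + 7/15 = 0
  1/16·s² − (7/15 + 1/16)·s + 7/15 = 0
which factors as (s − 1)·(1/16·s − 7/15) = 0, giving roots s = 1 and s = (7/15)/(1/16) = 112/15. Since 112/15 ≥ 1, the smallest root in [0, 1] is s = 1.)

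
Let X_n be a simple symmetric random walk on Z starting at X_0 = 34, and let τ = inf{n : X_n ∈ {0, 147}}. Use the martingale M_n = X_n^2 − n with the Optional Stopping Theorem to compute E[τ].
E[τ] = 3842

M_n = X_n^2 − n is a martingale (since E[X_{n+1}^2 | F_n] = X_n^2 + 1). By OST (τ has finite mean in a bounded region), E[M_τ] = E[M_0] = X_0^2 − 0 = 34^2 = 1156. Also E[M_τ] = E[X_τ^2] − E[τ]. The walk exits at 0 or 147, with P(hit 147 first) = 34/147, so E[X_τ^2] = 147^2 · 34/147 + 0 = 4998. Thus E[τ] = E[X_τ^2] − E[M_τ] = 4998 − 1156 = 3842 = 34(147 − 34) = 3842.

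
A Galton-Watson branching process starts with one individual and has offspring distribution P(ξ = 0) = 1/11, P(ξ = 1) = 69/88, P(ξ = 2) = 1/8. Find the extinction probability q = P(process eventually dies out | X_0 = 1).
q = 8/11

The pgf is f(s) = 1/11 + 69/88·s + 1/8·s². The extinction probability q is the smallest fixed point of f in [0, 1]. Setting s = f(s):
  1/8·s² + (69/88 − 1)·s + 1/11 = 0
  1/8·s² − (1/11 + 1/8)·s + 1/11 = 0
which factors as (s − 1)·(1/8·s − 1/11) = 0, giving roots s = 1 and s = (1/11)/(1/8) = 8/11.
Mean offspring μ = 69/88 + 2·1/8 = 91/88 > 1 (supercritical), so q < 1. The extinction probability is the smaller root: q = (1/11)/(1/8) = 8/11.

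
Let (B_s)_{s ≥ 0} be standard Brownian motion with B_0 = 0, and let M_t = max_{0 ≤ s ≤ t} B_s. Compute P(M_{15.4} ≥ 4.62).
P(M_{15.4} ≥ 4.62) = 2·P(B_{15.4} ≥ 4.62) = 2(1 − Φ(4.62/√15.4)) ≈ 0.2391

By the reflection principle for Brownian motion, P(M_t ≥ a) = 2 · P(B_t ≥ a) for a ≥ 0. Since B_t ~ N(0, t), P(B_t ≥ 4.62) = 1 − Φ(4.62/√t) = 1 − Φ(4.62/√15.4) = 1 − Φ(1.1773). So
  P(M_{15.4} ≥ 4.62) = 2(1 − Φ(1.1773)) ≈ 0.2391.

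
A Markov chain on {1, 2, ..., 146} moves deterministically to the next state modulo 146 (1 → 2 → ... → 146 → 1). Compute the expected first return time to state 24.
E[T_24 | X_0 = 24] = 146

The chain cycles deterministically, so starting at state 24 it returns in exactly 146 steps. Equivalently, the stationary distribution is uniform π_j = 1/146 for every state j, so by Kac's formula E[T_24] = 1/π_24 = 146.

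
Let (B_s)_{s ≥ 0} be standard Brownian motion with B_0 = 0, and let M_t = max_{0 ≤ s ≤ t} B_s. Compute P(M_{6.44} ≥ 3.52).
P(M_{6.44} ≥ 3.52) = 2·P(B_{6.44} ≥ 3.52) = 2(1 − Φ(3.52/√6.44)) ≈ 0.1654

By the reflection principle for Brownian motion, P(M_t ≥ a) = 2 · P(B_t ≥ a) for a ≥ 0. Since B_t ~ N(0, t), P(B_t ≥ 3.52) = 1 − Φ(3.52/√t) = 1 − Φ(3.52/√6.44) = 1 − Φ(1.3871). So
  P(M_{6.44} ≥ 3.52) = 2(1 − Φ(1.3871)) ≈ 0.1654.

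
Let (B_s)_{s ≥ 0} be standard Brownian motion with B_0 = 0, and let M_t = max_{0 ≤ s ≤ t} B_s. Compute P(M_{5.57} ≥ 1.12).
P(M_{5.57} ≥ 1.12) = 2·P(B_{5.57} ≥ 1.12) = 2(1 − Φ(1.12/√5.57)) ≈ 0.6351

By the reflection principle for Brownian motion, P(M_t ≥ a) = 2 · P(B_t ≥ a) for a ≥ 0. Since B_t ~ N(0, t), P(B_t ≥ 1.12) = 1 − Φ(1.12/√t) = 1 − Φ(1.12/√5.57) = 1 − Φ(0.4746). So
  P(M_{5.57} ≥ 1.12) = 2(1 − Φ(0.4746)) ≈ 0.6351.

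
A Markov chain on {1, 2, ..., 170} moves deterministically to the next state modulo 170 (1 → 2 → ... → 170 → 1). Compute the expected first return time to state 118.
E[T_118 | X_0 = 118] = 170

The chain cycles deterministically, so starting at state 118 it returns in exactly 170 steps. Equivalently, the stationary distribution is uniform π_j = 1/170 for every state j, so by Kac's formula E[T_118] = 1/π_118 = 170.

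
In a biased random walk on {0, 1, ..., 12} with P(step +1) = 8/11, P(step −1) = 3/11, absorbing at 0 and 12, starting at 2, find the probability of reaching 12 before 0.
P(hit 12 before 0) = (1 − (3/8)^2) / (1 − (3/8)^12) = 1073741824/1249435369

Let u_k denote P(reach 12 before 0 | start at k). Boundary: u_0 = 0, u_12 = 1. Recurrence: u_k = 8/11·u_{k+1} + 3/11·u_{k-1} for 1 ≤ k ≤ 11. Try u_k = A + B·r^k with r = q/p = (3/11)/(8/11) = 3/8. Substitution satisfies the recurrence; boundary conditions give:
  u_k = (1 − r^k) / (1 − r^N) = (1 − (3/8)^2) / (1 − (3/8)^12) = 1073741824/1249435369.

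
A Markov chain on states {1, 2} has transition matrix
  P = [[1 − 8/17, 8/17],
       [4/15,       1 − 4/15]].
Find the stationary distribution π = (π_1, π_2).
π_1 = 17/47, π_2 = 30/47

Solve πP = π with π_1 + π_2 = 1. From πP = π: π_1 · (1 − 8/17) + π_2 · 4/15 = π_1 ⇒ π_2 · 4/15 = π_1 · 8/17 ⇒ π_2/π_1 = (8/17)/(4/15) = 30/17. Together with π_1 + π_2 = 1:
  π_1 = (4/15)/(8/17 + 4/15) = (4/15)/(188/255) = 17/47,
  π_2 = (8/17)/(8/17 + 4/15) = (8/17)/(188/255) = 30/47.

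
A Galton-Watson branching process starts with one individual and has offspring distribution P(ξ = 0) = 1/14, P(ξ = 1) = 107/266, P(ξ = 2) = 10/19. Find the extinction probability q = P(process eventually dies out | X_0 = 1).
q = 19/140

The pgf is f(s) = 1/14 + 107/266·s + 10/19·s². The extinction probability q is the smallest fixed point of f in [0, 1]. Setting s = f(s):
  10/19·s² + (107/266 − 1)·s + 1/14 = 0
  10/19·s² − (1/14 + 10/19)·s + 1/14 = 0
which factors as (s − 1)·(10/19·s − 1/14) = 0, giving roots s = 1 and s = (1/14)/(10/19) = 19/140.
Mean offspring μ = 107/266 + 2·10/19 = 387/266 > 1 (supercritical), so q < 1. The extinction probability is the smaller root: q = (1/14)/(10/19) = 19/140.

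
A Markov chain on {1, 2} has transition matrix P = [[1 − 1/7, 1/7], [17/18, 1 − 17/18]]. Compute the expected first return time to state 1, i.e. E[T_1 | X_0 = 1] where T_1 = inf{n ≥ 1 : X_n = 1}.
E[T_1 | X_0 = 1] = 1/π_1 = 137/119

For an irreducible recurrent Markov chain with stationary distribution π, E[T_i | X_0 = i] = 1/π_i (Kac's formula). Here π_1 = (17/18)/(1/7 + 17/18) = (17/18)/(137/126) = 119/137, so E[T_1 | X_0 = 1] = 1/π_1 = (1/7 + 17/18)/(17/18) = (137/126)/(17/18) = 137/119.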